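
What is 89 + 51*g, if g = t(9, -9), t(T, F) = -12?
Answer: -523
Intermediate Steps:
g = -12
89 + 51*g = 89 + 51*(-12) = 89 - 612 = -523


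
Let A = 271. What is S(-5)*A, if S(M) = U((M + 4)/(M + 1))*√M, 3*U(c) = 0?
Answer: 0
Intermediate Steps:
U(c) = 0 (U(c) = (⅓)*0 = 0)
S(M) = 0 (S(M) = 0*√M = 0)
S(-5)*A = 0*271 = 0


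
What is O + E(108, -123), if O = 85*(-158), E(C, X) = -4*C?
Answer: -13862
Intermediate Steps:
O = -13430
O + E(108, -123) = -13430 - 4*108 = -13430 - 432 = -13862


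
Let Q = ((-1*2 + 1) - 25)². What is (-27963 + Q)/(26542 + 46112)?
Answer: -27287/72654 ≈ -0.37557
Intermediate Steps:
Q = 676 (Q = ((-2 + 1) - 25)² = (-1 - 25)² = (-26)² = 676)
(-27963 + Q)/(26542 + 46112) = (-27963 + 676)/(26542 + 46112) = -27287/72654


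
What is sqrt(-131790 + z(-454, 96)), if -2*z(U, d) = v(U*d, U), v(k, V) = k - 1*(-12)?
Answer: 2*I*sqrt(27501) ≈ 331.67*I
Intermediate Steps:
v(k, V) = 12 + k (v(k, V) = k + 12 = 12 + k)
z(U, d) = -6 - U*d/2 (z(U, d) = -(12 + U*d)/2 = -6 - U*d/2)
sqrt(-131790 + z(-454, 96)) = sqrt(-131790 + (-6 - 1/2*(-454)*96)) = sqrt(-131790 + (-6 + 21792)) = sqrt(-131790 + 21786) = sqrt(-110004) = 2*I*sqrt(27501)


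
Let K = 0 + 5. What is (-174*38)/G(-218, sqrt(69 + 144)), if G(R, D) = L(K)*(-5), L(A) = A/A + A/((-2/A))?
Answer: -13224/115 ≈ -114.99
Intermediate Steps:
K = 5
L(A) = 1 - A**2/2 (L(A) = 1 + A*(-A/2) = 1 - A**2/2)
G(R, D) = 115/2 (G(R, D) = (1 - 1/2*5**2)*(-5) = (1 - 1/2*25)*(-5) = (1 - 25/2)*(-5) = -23/2*(-5) = 115/2)
(-174*38)/G(-218, sqrt(69 + 144)) = (-174*38)/(115/2) = -6612*2/115 = -13224/115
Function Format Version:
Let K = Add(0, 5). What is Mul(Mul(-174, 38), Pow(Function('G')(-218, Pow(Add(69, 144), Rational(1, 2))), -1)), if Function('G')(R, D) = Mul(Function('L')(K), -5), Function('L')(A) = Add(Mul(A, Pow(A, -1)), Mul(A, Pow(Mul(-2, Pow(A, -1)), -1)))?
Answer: Rational(-13224, 115) ≈ -114.99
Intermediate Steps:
K = 5
Function('L')(A) = Add(1, Mul(Rational(-1, 2), Pow(A, 2))) (Function('L')(A) = Add(1, Mul(A, Mul(Rational(-1, 2), A))) = Add(1, Mul(Rational(-1, 2), Pow(A, 2))))
Function('G')(R, D) = Rational(115, 2) (Function('G')(R, D) = Mul(Add(1, Mul(Rational(-1, 2), Pow(5, 2))), -5) = Mul(Add(1, Mul(Rational(-1, 2), 25)), -5) = Mul(Add(1, Rational(-25, 2)), -5) = Mul(Rational(-23, 2), -5) = Rational(115, 2))
Mul(Mul(-174, 38), Pow(Function('G')(-218, Pow(Add(69, 144), Rational(1, 2))), -1)) = Mul(Mul(-174, 38), Pow(Rational(115, 2), -1)) = Mul(-6612, Rational(2, 115)) = Rational(-13224, 115)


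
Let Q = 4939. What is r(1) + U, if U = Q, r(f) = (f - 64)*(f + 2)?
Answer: 4750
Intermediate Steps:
r(f) = (-64 + f)*(2 + f)
U = 4939
r(1) + U = (-128 + 1² - 62*1) + 4939 = (-128 + 1 - 62) + 4939 = -189 + 4939 = 4750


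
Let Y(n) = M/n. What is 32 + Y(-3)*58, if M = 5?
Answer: -194/3 ≈ -64.667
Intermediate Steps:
Y(n) = 5/n
32 + Y(-3)*58 = 32 + (5/(-3))*58 = 32 + (5*(-⅓))*58 = 32 - 5/3*58 = 32 - 290/3 = -194/3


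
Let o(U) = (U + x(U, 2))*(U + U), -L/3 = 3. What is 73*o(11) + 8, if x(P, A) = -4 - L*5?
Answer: 83520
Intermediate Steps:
L = -9 (L = -3*3 = -9)
x(P, A) = 41 (x(P, A) = -4 - (-9)*5 = -4 - 1*(-45) = -4 + 45 = 41)
o(U) = 2*U*(41 + U) (o(U) = (U + 41)*(U + U) = (41 + U)*(2*U) = 2*U*(41 + U))
73*o(11) + 8 = 73*(2*11*(41 + 11)) + 8 = 73*(2*11*52) + 8 = 73*1144 + 8 = 83512 + 8 = 83520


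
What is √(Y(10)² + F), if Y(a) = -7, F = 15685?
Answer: √15734 ≈ 125.44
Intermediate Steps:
√(Y(10)² + F) = √((-7)² + 15685) = √(49 + 15685) = √15734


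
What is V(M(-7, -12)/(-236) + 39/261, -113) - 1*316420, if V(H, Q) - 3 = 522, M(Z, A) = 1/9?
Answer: -315895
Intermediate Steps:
M(Z, A) = ⅑
V(H, Q) = 525 (V(H, Q) = 3 + 522 = 525)
V(M(-7, -12)/(-236) + 39/261, -113) - 1*316420 = 525 - 1*316420 = 525 - 316420 = -315895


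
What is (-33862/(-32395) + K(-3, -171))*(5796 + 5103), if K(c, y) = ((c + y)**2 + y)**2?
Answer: 319994048061544563/32395 ≈ 9.8779e+12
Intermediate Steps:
K(c, y) = (y + (c + y)**2)**2
(-33862/(-32395) + K(-3, -171))*(5796 + 5103) = (-33862/(-32395) + (-171 + (-3 - 171)**2)**2)*(5796 + 5103) = (-33862*(-1/32395) + (-171 + (-174)**2)**2)*10899 = (33862/32395 + (-171 + 30276)**2)*10899 = (33862/32395 + 30105**2)*10899 = (33862/32395 + 906311025)*10899 = (29359945688737/32395)*10899 = 319994048061544563/32395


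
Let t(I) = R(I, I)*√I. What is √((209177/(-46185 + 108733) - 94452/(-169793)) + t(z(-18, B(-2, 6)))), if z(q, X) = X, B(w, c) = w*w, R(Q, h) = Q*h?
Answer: √1012295764700972595805/5310106282 ≈ 5.9917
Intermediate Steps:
B(w, c) = w²
t(I) = I^(5/2) (t(I) = (I*I)*√I = I²*√I = I^(5/2))
√((209177/(-46185 + 108733) - 94452/(-169793)) + t(z(-18, B(-2, 6)))) = √((209177/(-46185 + 108733) - 94452/(-169793)) + ((-2)²)^(5/2)) = √((209177/62548 - 94452*(-1/169793)) + 4^(5/2)) = √((209177*(1/62548) + 94452/169793) + 32) = √((209177/62548 + 94452/169793) + 32) = √(41424574057/10620212564 + 32) = √(381271376105/10620212564) = √1012295764700972595805/5310106282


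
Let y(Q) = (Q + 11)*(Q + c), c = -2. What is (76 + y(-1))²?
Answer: 2116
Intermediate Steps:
y(Q) = (-2 + Q)*(11 + Q) (y(Q) = (Q + 11)*(Q - 2) = (11 + Q)*(-2 + Q) = (-2 + Q)*(11 + Q))
(76 + y(-1))² = (76 + (-22 + (-1)² + 9*(-1)))² = (76 + (-22 + 1 - 9))² = (76 - 30)² = 46² = 2116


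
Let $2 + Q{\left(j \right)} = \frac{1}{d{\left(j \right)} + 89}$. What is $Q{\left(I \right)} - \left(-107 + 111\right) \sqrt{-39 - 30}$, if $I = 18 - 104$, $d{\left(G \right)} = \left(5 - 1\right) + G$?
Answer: $- \frac{13}{7} - 4 i \sqrt{69} \approx -1.8571 - 33.227 i$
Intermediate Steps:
$d{\left(G \right)} = 4 + G$
$I = -86$
$Q{\left(j \right)} = -2 + \frac{1}{93 + j}$ ($Q{\left(j \right)} = -2 + \frac{1}{\left(4 + j\right) + 89} = -2 + \frac{1}{93 + j}$)
$Q{\left(I \right)} - \left(-107 + 111\right) \sqrt{-39 - 30} = \frac{-185 - -172}{93 - 86} - \left(-107 + 111\right) \sqrt{-39 - 30} = \frac{-185 + 172}{7} - 4 \sqrt{-69} = \frac{1}{7} \left(-13\right) - 4 i \sqrt{69} = - \frac{13}{7} - 4 i \sqrt{69}$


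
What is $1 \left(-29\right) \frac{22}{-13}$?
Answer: $\frac{638}{13} \approx 49.077$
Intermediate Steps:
$1 \left(-29\right) \frac{22}{-13} = - 29 \cdot 22 \left(- \frac{1}{13}\right) = \left(-29\right) \left(- \frac{22}{13}\right) = \frac{638}{13}$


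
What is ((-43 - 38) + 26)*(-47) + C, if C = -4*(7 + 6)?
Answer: 2533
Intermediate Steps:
C = -52 (C = -4*13 = -52)
((-43 - 38) + 26)*(-47) + C = ((-43 - 38) + 26)*(-47) - 52 = (-81 + 26)*(-47) - 52 = -55*(-47) - 52 = 2585 - 52 = 2533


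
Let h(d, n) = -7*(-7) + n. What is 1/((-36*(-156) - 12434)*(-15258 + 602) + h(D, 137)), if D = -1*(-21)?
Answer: 1/99924794 ≈ 1.0008e-8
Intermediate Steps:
D = 21
h(d, n) = 49 + n
1/((-36*(-156) - 12434)*(-15258 + 602) + h(D, 137)) = 1/((-36*(-156) - 12434)*(-15258 + 602) + (49 + 137)) = 1/((5616 - 12434)*(-14656) + 186) = 1/(-6818*(-14656) + 186) = 1/(99924608 + 186) = 1/99924794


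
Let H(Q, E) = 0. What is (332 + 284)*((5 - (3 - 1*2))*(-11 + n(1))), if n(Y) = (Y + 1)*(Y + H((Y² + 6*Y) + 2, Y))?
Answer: -22176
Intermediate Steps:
n(Y) = Y*(1 + Y) (n(Y) = (Y + 1)*(Y + 0) = (1 + Y)*Y = Y*(1 + Y))
(332 + 284)*((5 - (3 - 1*2))*(-11 + n(1))) = (332 + 284)*((5 - (3 - 1*2))*(-11 + 1*(1 + 1))) = 616*((5 - (3 - 2))*(-11 + 1*2)) = 616*((5 - 1*1)*(-11 + 2)) = 616*((5 - 1)*(-9)) = 616*(4*(-9)) = 616*(-36) = -22176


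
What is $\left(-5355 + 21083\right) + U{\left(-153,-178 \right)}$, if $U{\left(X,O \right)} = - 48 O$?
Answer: $24272$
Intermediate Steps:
$\left(-5355 + 21083\right) + U{\left(-153,-178 \right)} = \left(-5355 + 21083\right) - -8544 = 15728 + 8544 = 24272$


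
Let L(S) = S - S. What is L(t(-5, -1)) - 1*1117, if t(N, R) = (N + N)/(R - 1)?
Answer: -1117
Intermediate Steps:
t(N, R) = 2*N/(-1 + R) (t(N, R) = (2*N)/(-1 + R) = 2*N/(-1 + R))
L(S) = 0
L(t(-5, -1)) - 1*1117 = 0 - 1*1117 = 0 - 1117 = -1117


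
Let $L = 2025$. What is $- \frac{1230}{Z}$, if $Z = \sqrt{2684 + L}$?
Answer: $- \frac{1230 \sqrt{4709}}{4709} \approx -17.924$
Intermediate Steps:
$Z = \sqrt{4709}$ ($Z = \sqrt{2684 + 2025} = \sqrt{4709} \approx 68.622$)
$- \frac{1230}{Z} = - \frac{1230}{\sqrt{4709}} = - 1230 \frac{\sqrt{4709}}{4709} = - \frac{1230 \sqrt{4709}}{4709}$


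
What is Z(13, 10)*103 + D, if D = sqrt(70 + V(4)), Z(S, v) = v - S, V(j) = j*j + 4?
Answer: -309 + 3*sqrt(10) ≈ -299.51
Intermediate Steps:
V(j) = 4 + j**2 (V(j) = j**2 + 4 = 4 + j**2)
D = 3*sqrt(10) (D = sqrt(70 + (4 + 4**2)) = sqrt(70 + (4 + 16)) = sqrt(70 + 20) = sqrt(90) = 3*sqrt(10) ≈ 9.4868)
Z(13, 10)*103 + D = (10 - 1*13)*103 + 3*sqrt(10) = (10 - 13)*103 + 3*sqrt(10) = -3*103 + 3*sqrt(10) = -309 + 3*sqrt(10)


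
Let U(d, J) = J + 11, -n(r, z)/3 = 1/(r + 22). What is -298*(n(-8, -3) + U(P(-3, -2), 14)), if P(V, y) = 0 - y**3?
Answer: -51703/7 ≈ -7386.1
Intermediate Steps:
P(V, y) = -y**3
n(r, z) = -3/(22 + r) (n(r, z) = -3/(r + 22) = -3/(22 + r))
U(d, J) = 11 + J
-298*(n(-8, -3) + U(P(-3, -2), 14)) = -298*(-3/(22 - 8) + (11 + 14)) = -298*(-3/14 + 25) = -298*347/14 = -51703/7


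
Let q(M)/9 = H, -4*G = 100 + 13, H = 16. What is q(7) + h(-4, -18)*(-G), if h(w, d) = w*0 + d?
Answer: -729/2 ≈ -364.50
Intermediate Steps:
G = -113/4 (G = -(100 + 13)/4 = -1/4*113 = -113/4 ≈ -28.250)
q(M) = 144 (q(M) = 9*16 = 144)
h(w, d) = d (h(w, d) = 0 + d = d)
q(7) + h(-4, -18)*(-G) = 144 - (-18)*(-113)/4 = 144 - 18*113/4 = 144 - 1017/2 = -729/2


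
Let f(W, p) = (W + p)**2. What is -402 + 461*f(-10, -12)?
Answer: 222722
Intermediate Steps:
-402 + 461*f(-10, -12) = -402 + 461*(-10 - 12)**2 = -402 + 461*(-22)**2 = -402 + 461*484 = -402 + 223124 = 222722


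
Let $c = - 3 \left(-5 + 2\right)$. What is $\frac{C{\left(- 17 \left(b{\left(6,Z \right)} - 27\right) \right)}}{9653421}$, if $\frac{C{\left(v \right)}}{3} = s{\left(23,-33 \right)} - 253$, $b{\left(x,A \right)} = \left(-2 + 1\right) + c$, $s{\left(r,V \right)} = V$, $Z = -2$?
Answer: $- \frac{286}{3217807} \approx -8.888 \cdot 10^{-5}$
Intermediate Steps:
$c = 9$ ($c = \left(-3\right) \left(-3\right) = 9$)
$b{\left(x,A \right)} = 8$ ($b{\left(x,A \right)} = \left(-2 + 1\right) + 9 = -1 + 9 = 8$)
$C{\left(v \right)} = -858$ ($C{\left(v \right)} = 3 \left(-33 - 253\right) = 3 \left(-286\right) = -858$)
$\frac{C{\left(- 17 \left(b{\left(6,Z \right)} - 27\right) \right)}}{9653421} = - \frac{858}{9653421} = \left(-858\right) \frac{1}{9653421} = - \frac{286}{3217807}$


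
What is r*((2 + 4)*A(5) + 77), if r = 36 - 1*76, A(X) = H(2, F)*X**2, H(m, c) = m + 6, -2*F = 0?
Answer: -51080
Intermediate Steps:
F = 0 (F = -1/2*0 = 0)
H(m, c) = 6 + m
A(X) = 8*X**2 (A(X) = (6 + 2)*X**2 = 8*X**2)
r = -40 (r = 36 - 76 = -40)
r*((2 + 4)*A(5) + 77) = -40*((2 + 4)*(8*5**2) + 77) = -40*(6*(8*25) + 77) = -40*(6*200 + 77) = -40*(1200 + 77) = -40*1277 = -51080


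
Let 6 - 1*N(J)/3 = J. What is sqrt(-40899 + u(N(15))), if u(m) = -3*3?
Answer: 2*I*sqrt(10227) ≈ 202.26*I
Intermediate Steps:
N(J) = 18 - 3*J
u(m) = -9
sqrt(-40899 + u(N(15))) = sqrt(-40899 - 9) = sqrt(-40908) = 2*I*sqrt(10227)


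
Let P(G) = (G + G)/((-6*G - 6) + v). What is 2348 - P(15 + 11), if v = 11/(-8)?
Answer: 3069252/1307 ≈ 2348.3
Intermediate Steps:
v = -11/8 (v = 11*(-⅛) = -11/8 ≈ -1.3750)
P(G) = 2*G/(-59/8 - 6*G) (P(G) = (G + G)/((-6*G - 6) - 11/8) = (2*G)/((-6 - 6*G) - 11/8) = (2*G)/(-59/8 - 6*G) = 2*G/(-59/8 - 6*G))
2348 - P(15 + 11) = 2348 - (-16)*(15 + 11)/(59 + 48*(15 + 11)) = 2348 - (-16)*26/(59 + 48*26) = 2348 - (-16)*26/(59 + 1248) = 2348 - (-16)*26/1307 = 2348 - 1*(-416/1307) = 2348 + 416/1307 = 3069252/1307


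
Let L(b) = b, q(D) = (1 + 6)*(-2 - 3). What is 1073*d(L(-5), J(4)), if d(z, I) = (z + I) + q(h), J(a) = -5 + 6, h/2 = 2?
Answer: -41847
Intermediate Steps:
h = 4 (h = 2*2 = 4)
q(D) = -35 (q(D) = 7*(-5) = -35)
J(a) = 1
d(z, I) = -35 + I + z (d(z, I) = (z + I) - 35 = (I + z) - 35 = -35 + I + z)
1073*d(L(-5), J(4)) = 1073*(-35 + 1 - 5) = 1073*(-39) = -41847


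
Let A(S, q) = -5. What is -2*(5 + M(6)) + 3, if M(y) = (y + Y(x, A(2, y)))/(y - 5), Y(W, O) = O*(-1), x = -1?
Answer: -29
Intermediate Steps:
Y(W, O) = -O
M(y) = (5 + y)/(-5 + y) (M(y) = (y - 1*(-5))/(y - 5) = (y + 5)/(-5 + y) = (5 + y)/(-5 + y))
-2*(5 + M(6)) + 3 = -2*(5 + (5 + 6)/(-5 + 6)) + 3 = -2*(5 + 11/1) + 3 = -2*(5 + 1*11) + 3 = -2*(5 + 11) + 3 = -2*16 + 3 = -32 + 3 = -29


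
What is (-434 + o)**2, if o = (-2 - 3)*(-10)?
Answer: 147456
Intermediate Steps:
o = 50 (o = -5*(-10) = 50)
(-434 + o)**2 = (-434 + 50)**2 = (-384)**2 = 147456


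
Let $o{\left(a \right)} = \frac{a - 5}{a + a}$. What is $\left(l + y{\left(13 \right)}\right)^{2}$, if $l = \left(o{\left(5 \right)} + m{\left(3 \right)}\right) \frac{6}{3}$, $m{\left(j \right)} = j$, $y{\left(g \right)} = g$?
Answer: $361$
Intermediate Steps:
$o{\left(a \right)} = \frac{-5 + a}{2 a}$
$l = 6$ ($l = \left(\frac{-5 + 5}{2 \cdot 5} + 3\right) \frac{6}{3} = \left(\frac{1}{2} \cdot \frac{1}{5} \cdot 0 + 3\right) 6 \cdot \frac{1}{3} = \left(0 + 3\right) 2 = 3 \cdot 2 = 6$)
$\left(l + y{\left(13 \right)}\right)^{2} = \left(6 + 13\right)^{2} = 19^{2} = 361$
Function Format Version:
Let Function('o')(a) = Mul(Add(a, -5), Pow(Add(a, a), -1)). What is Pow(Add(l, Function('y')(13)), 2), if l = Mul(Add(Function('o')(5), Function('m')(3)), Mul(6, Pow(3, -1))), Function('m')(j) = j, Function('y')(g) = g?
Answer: 361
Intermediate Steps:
Function('o')(a) = Mul(Rational(1, 2), Pow(a, -1), Add(-5, a)) (Function('o')(a) = Mul(Add(-5, a), Pow(Mul(2, a), -1)) = Mul(Add(-5, a), Mul(Rational(1, 2), Pow(a, -1))) = Mul(Rational(1, 2), Pow(a, -1), Add(-5, a)))
l = 6 (l = Mul(Add(Mul(Rational(1, 2), Pow(5, -1), Add(-5, 5)), 3), Mul(6, Pow(3, -1))) = Mul(Add(Mul(Rational(1, 2), Rational(1, 5), 0), 3), Mul(6, Rational(1, 3))) = Mul(Add(0, 3), 2) = Mul(3, 2) = 6)
Pow(Add(l, Function('y')(13)), 2) = Pow(Add(6, 13), 2) = Pow(19, 2) = 361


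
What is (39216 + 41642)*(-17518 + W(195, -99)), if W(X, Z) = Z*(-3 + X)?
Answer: -2953419308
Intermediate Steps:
(39216 + 41642)*(-17518 + W(195, -99)) = (39216 + 41642)*(-17518 - 99*(-3 + 195)) = 80858*(-17518 - 99*192) = 80858*(-17518 - 19008) = 80858*(-36526) = -2953419308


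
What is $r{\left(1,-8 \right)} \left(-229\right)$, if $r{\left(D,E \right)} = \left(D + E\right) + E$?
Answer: $3435$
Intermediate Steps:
$r{\left(D,E \right)} = D + 2 E$
$r{\left(1,-8 \right)} \left(-229\right) = \left(1 + 2 \left(-8\right)\right) \left(-229\right) = \left(1 - 16\right) \left(-229\right) = \left(-15\right) \left(-229\right) = 3435$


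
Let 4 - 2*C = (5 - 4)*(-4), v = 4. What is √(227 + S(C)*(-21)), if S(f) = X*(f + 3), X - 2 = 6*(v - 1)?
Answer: I*√2713 ≈ 52.086*I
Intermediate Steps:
C = 4 (C = 2 - (5 - 4)*(-4)/2 = 2 - (-4)/2 = 2 - ½*(-4) = 2 + 2 = 4)
X = 20 (X = 2 + 6*(4 - 1) = 2 + 6*3 = 2 + 18 = 20)
S(f) = 60 + 20*f (S(f) = 20*(f + 3) = 20*(3 + f) = 60 + 20*f)
√(227 + S(C)*(-21)) = √(227 + (60 + 20*4)*(-21)) = √(227 + (60 + 80)*(-21)) = √(227 + 140*(-21)) = √(227 - 2940) = √(-2713) = I*√2713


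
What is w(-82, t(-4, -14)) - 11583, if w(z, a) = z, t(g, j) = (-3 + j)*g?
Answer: -11665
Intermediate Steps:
t(g, j) = g*(-3 + j)
w(-82, t(-4, -14)) - 11583 = -82 - 11583 = -11665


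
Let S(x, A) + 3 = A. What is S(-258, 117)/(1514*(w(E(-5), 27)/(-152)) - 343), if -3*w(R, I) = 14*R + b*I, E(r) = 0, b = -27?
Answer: -8664/210019 ≈ -0.041253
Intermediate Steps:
w(R, I) = 9*I - 14*R/3 (w(R, I) = -(14*R - 27*I)/3 = -(-27*I + 14*R)/3 = 9*I - 14*R/3)
S(x, A) = -3 + A
S(-258, 117)/(1514*(w(E(-5), 27)/(-152)) - 343) = (-3 + 117)/(1514*((9*27 - 14/3*0)/(-152)) - 343) = 114/(1514*((243 + 0)*(-1/152)) - 343) = 114/(1514*(243*(-1/152)) - 343) = 114/(1514*(-243/152) - 343) = 114/(-183951/76 - 343) = 114/(-210019/76) = 114*(-76/210019) = -8664/210019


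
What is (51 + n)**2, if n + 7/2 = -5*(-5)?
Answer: 21025/4 ≈ 5256.3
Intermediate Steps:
n = 43/2 (n = -7/2 - 5*(-5) = -7/2 + 25 = 43/2 ≈ 21.500)
(51 + n)**2 = (51 + 43/2)**2 = (145/2)**2 = 21025/4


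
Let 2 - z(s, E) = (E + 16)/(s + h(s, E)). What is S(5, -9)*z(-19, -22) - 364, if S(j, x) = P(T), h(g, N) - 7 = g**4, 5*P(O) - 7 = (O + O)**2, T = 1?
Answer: -234295516/651545 ≈ -359.60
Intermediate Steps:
P(O) = 7/5 + 4*O**2/5 (P(O) = 7/5 + (O + O)**2/5 = 7/5 + (2*O)**2/5 = 7/5 + (4*O**2)/5 = 7/5 + 4*O**2/5)
h(g, N) = 7 + g**4
S(j, x) = 11/5 (S(j, x) = 7/5 + (4/5)*1**2 = 7/5 + (4/5)*1 = 7/5 + 4/5 = 11/5)
z(s, E) = 2 - (16 + E)/(7 + s + s**4) (z(s, E) = 2 - (E + 16)/(s + (7 + s**4)) = 2 - (16 + E)/(7 + s + s**4))
S(5, -9)*z(-19, -22) - 364 = 11*((-2 - 1*(-22) + 2*(-19) + 2*(-19)**4)/(7 - 19 + (-19)**4))/5 - 364 = 11*((-2 + 22 - 38 + 2*130321)/(7 - 19 + 130321))/5 - 364 = 11*((-2 + 22 - 38 + 260642)/130309)/5 - 364 = 11*((1/130309)*260624)/5 - 364 = (11/5)*(260624/130309) - 364 = 2866864/651545 - 364 = -234295516/651545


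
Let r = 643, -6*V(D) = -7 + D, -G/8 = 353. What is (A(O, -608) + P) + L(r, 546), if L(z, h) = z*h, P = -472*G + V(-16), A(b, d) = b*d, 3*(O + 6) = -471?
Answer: 10698683/6 ≈ 1.7831e+6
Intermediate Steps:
O = -163 (O = -6 + (1/3)*(-471) = -6 - 157 = -163)
G = -2824 (G = -8*353 = -2824)
V(D) = 7/6 - D/6 (V(D) = -(-7 + D)/6 = 7/6 - D/6)
P = 7997591/6 (P = -472*(-2824) + (7/6 - 1/6*(-16)) = 1332928 + (7/6 + 8/3) = 1332928 + 23/6 = 7997591/6 ≈ 1.3329e+6)
L(z, h) = h*z
(A(O, -608) + P) + L(r, 546) = (-163*(-608) + 7997591/6) + 546*643 = (99104 + 7997591/6) + 351078 = 8592215/6 + 351078 = 10698683/6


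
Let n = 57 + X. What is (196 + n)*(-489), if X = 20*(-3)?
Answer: -94377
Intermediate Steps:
X = -60
n = -3 (n = 57 - 60 = -3)
(196 + n)*(-489) = (196 - 3)*(-489) = 193*(-489) = -94377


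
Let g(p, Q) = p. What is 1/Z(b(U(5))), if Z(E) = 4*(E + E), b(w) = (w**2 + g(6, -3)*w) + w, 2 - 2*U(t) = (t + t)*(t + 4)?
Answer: 1/13024 ≈ 7.6781e-5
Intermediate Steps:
U(t) = 1 - t*(4 + t) (U(t) = 1 - (t + t)*(t + 4)/2 = 1 - 2*t*(4 + t)/2 = 1 - t*(4 + t))
b(w) = w**2 + 7*w (b(w) = (w**2 + 6*w) + w = w**2 + 7*w)
Z(E) = 8*E (Z(E) = 4*(2*E) = 8*E)
1/Z(b(U(5))) = 1/(8*((1 - 1*5**2 - 4*5)*(7 + (1 - 1*5**2 - 4*5)))) = 1/(8*((1 - 1*25 - 20)*(7 + (1 - 1*25 - 20)))) = 1/(8*((1 - 25 - 20)*(7 + (1 - 25 - 20)))) = 1/(8*(-44*(7 - 44))) = 1/(8*(-44*(-37))) = 1/(8*1628) = 1/13024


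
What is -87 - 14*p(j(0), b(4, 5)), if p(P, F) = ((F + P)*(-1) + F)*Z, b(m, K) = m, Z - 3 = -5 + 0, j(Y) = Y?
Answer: -87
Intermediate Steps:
Z = -2 (Z = 3 + (-5 + 0) = 3 - 5 = -2)
p(P, F) = 2*P (p(P, F) = ((F + P)*(-1) + F)*(-2) = ((-F - P) + F)*(-2) = -P*(-2) = 2*P)
-87 - 14*p(j(0), b(4, 5)) = -87 - 28*0 = -87 - 14*0 = -87 + 0 = -87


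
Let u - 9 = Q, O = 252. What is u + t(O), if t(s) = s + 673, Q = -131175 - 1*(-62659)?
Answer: -67582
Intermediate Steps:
Q = -68516 (Q = -131175 + 62659 = -68516)
t(s) = 673 + s
u = -68507 (u = 9 - 68516 = -68507)
u + t(O) = -68507 + (673 + 252) = -68507 + 925 = -67582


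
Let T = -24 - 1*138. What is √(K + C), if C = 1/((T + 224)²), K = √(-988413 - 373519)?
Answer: √(1 + 7688*I*√340483)/62 ≈ 24.156 + 24.156*I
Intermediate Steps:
T = -162 (T = -24 - 138 = -162)
K = 2*I*√340483 (K = √(-1361932) = 2*I*√340483 ≈ 1167.0*I)
C = 1/3844 (C = 1/((-162 + 224)²) = 1/(62²) = 1/3844 ≈ 0.00026015)
√(K + C) = √(2*I*√340483 + 1/3844) = √(1/3844 + 2*I*√340483)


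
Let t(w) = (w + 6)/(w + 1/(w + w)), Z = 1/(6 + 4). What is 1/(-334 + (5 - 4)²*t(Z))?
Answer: -51/16973 ≈ -0.0030048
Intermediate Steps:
Z = ⅒ (Z = 1/10 = ⅒ ≈ 0.10000)
t(w) = (6 + w)/(w + 1/(2*w))
1/(-334 + (5 - 4)²*t(Z)) = 1/(-334 + (5 - 4)²*(2*(⅒)*(6 + ⅒)/(1 + 2*(⅒)²))) = 1/(-334 + 1²*(2*(⅒)*(61/10)/(1 + 2*(1/100)))) = 1/(-334 + 1*(2*(⅒)*(61/10)/(1 + 1/50))) = 1/(-334 + 1*(2*(⅒)*(61/10)/(51/50))) = 1/(-334 + 1*(2*(⅒)*(50/51)*(61/10))) = 1/(-334 + 1*(61/51)) = 1/(-334 + 61/51) = 1/(-16973/51) = -51/16973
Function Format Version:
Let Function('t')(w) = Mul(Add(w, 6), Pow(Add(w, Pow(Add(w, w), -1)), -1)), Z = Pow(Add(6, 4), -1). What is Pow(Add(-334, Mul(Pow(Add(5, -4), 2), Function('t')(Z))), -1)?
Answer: Rational(-51, 16973) ≈ -0.0030048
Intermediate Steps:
Z = Rational(1, 10) (Z = Pow(10, -1) = Rational(1, 10) ≈ 0.10000)
Function('t')(w) = Mul(Pow(Add(w, Mul(Rational(1, 2), Pow(w, -1))), -1), Add(6, w)) (Function('t')(w) = Mul(Add(6, w), Pow(Add(w, Pow(Mul(2, w), -1)), -1)) = Mul(Add(6, w), Pow(Add(w, Mul(Rational(1, 2), Pow(w, -1))), -1)) = Mul(Pow(Add(w, Mul(Rational(1, 2), Pow(w, -1))), -1), Add(6, w)))
Pow(Add(-334, Mul(Pow(Add(5, -4), 2), Function('t')(Z))), -1) = Pow(Add(-334, Mul(Pow(Add(5, -4), 2), Mul(2, Rational(1, 10), Pow(Add(1, Mul(2, Pow(Rational(1, 10), 2))), -1), Add(6, Rational(1, 10))))), -1) = Pow(Add(-334, Mul(Pow(1, 2), Mul(2, Rational(1, 10), Pow(Add(1, Mul(2, Rational(1, 100))), -1), Rational(61, 10)))), -1) = Pow(Add(-334, Mul(1, Mul(2, Rational(1, 10), Pow(Add(1, Rational(1, 50)), -1), Rational(61, 10)))), -1) = Pow(Add(-334, Mul(1, Mul(2, Rational(1, 10), Pow(Rational(51, 50), -1), Rational(61, 10)))), -1) = Pow(Add(-334, Mul(1, Mul(2, Rational(1, 10), Rational(50, 51), Rational(61, 10)))), -1) = Pow(Add(-334, Mul(1, Rational(61, 51))), -1) = Pow(Add(-334, Rational(61, 51)), -1) = Pow(Rational(-16973, 51), -1) = Rational(-51, 16973)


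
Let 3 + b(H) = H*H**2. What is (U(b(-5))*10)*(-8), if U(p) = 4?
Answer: -320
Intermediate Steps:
b(H) = -3 + H**3 (b(H) = -3 + H*H**2 = -3 + H**3)
(U(b(-5))*10)*(-8) = (4*10)*(-8) = 40*(-8) = -320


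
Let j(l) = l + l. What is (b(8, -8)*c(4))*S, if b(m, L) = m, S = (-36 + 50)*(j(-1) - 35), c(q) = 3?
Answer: -12432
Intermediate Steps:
j(l) = 2*l
S = -518 (S = (-36 + 50)*(2*(-1) - 35) = 14*(-2 - 35) = 14*(-37) = -518)
(b(8, -8)*c(4))*S = (8*3)*(-518) = 24*(-518) = -12432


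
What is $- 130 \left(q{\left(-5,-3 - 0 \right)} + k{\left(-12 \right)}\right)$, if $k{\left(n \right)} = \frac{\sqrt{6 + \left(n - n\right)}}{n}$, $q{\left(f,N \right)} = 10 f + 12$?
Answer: $4940 + \frac{65 \sqrt{6}}{6} \approx 4966.5$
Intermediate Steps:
$q{\left(f,N \right)} = 12 + 10 f$
$k{\left(n \right)} = \frac{\sqrt{6}}{n}$ ($k{\left(n \right)} = \frac{\sqrt{6 + 0}}{n} = \frac{\sqrt{6}}{n}$)
$- 130 \left(q{\left(-5,-3 - 0 \right)} + k{\left(-12 \right)}\right) = - 130 \left(\left(12 + 10 \left(-5\right)\right) + \frac{\sqrt{6}}{-12}\right) = - 130 \left(\left(12 - 50\right) + \sqrt{6} \left(- \frac{1}{12}\right)\right) = - 130 \left(-38 - \frac{\sqrt{6}}{12}\right) = 4940 + \frac{65 \sqrt{6}}{6}$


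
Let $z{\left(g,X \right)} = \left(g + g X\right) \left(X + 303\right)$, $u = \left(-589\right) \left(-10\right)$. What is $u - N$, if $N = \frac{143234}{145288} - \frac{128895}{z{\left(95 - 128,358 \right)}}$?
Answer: $\frac{11813871129}{2006092} \approx 5889.0$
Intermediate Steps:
$u = 5890$
$z{\left(g,X \right)} = \left(303 + X\right) \left(g + X g\right)$ ($z{\left(g,X \right)} = \left(g + X g\right) \left(303 + X\right) = \left(303 + X\right) \left(g + X g\right)$)
$N = \frac{2010751}{2006092}$ ($N = \frac{143234}{145288} - \frac{128895}{\left(95 - 128\right) \left(303 + 358^{2} + 304 \cdot 358\right)} = 143234 \cdot \frac{1}{145288} - \frac{128895}{\left(-33\right) \left(303 + 128164 + 108832\right)} = \frac{5509}{5588} - \frac{128895}{\left(-33\right) 237299} = \frac{5509}{5588} - \frac{128895}{-7830867} = \frac{5509}{5588} - - \frac{65}{3949} = \frac{5509}{5588} + \frac{65}{3949} = \frac{2010751}{2006092} \approx 1.0023$)
$u - N = 5890 - \frac{2010751}{2006092} = \frac{11813871129}{2006092}$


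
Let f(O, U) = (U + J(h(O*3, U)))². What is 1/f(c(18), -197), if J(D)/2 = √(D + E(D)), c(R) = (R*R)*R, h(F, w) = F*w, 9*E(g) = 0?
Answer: I/(197*(-69787*I + 216*√1182)) ≈ -7.1923e-8 + 7.6535e-9*I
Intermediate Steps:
E(g) = 0 (E(g) = (⅑)*0 = 0)
c(R) = R³ (c(R) = R²*R = R³)
J(D) = 2*√D (J(D) = 2*√(D + 0) = 2*√D)
f(O, U) = (U + 2*√3*√(O*U))² (f(O, U) = (U + 2*√((O*3)*U))² = (U + 2*√((3*O)*U))² = (U + 2*√(3*O*U))² = (U + 2*(√3*√(O*U)))² = (U + 2*√3*√(O*U))²)
1/f(c(18), -197) = 1/((-197 + 2*√3*√(18³*(-197)))²) = 1/((-197 + 2*√3*√(5832*(-197)))²) = 1/((-197 + 2*√3*√(-1148904))²) = 1/((-197 + 2*√3*(54*I*√394))²) = 1/((-197 + 108*I*√1182)²) = (-197 + 108*I*√1182)⁻²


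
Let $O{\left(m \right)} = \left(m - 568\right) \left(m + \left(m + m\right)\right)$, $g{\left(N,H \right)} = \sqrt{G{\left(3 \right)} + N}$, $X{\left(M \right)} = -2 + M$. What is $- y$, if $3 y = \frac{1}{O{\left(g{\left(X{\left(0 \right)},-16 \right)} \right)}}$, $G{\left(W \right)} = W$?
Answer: $\frac{1}{5103} \approx 0.00019596$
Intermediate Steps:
$g{\left(N,H \right)} = \sqrt{3 + N}$
$O{\left(m \right)} = 3 m \left(-568 + m\right)$ ($O{\left(m \right)} = \left(-568 + m\right) \left(m + 2 m\right) = \left(-568 + m\right) 3 m = 3 m \left(-568 + m\right)$)
$y = - \frac{1}{5103}$ ($y = \frac{1}{3 \cdot 3 \sqrt{3 + \left(-2 + 0\right)} \left(-568 + \sqrt{3 + \left(-2 + 0\right)}\right)} = \frac{1}{3 \cdot 3 \sqrt{3 - 2} \left(-568 + \sqrt{3 - 2}\right)} = \frac{1}{3 \cdot 3 \sqrt{1} \left(-568 + \sqrt{1}\right)} = \frac{1}{3 \cdot 3 \cdot 1 \left(-568 + 1\right)} = \frac{1}{3 \cdot 3 \cdot 1 \left(-567\right)} = \frac{1}{3 \left(-1701\right)} = \frac{1}{3} \left(- \frac{1}{1701}\right) = - \frac{1}{5103} \approx -0.00019596$)
$- y = \left(-1\right) \left(- \frac{1}{5103}\right) = \frac{1}{5103}$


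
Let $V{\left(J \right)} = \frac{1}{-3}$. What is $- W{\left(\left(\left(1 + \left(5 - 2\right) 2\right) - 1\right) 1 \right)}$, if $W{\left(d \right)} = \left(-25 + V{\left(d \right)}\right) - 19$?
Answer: $\frac{133}{3} \approx 44.333$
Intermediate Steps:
$V{\left(J \right)} = - \frac{1}{3}$
$W{\left(d \right)} = - \frac{133}{3}$ ($W{\left(d \right)} = \left(-25 - \frac{1}{3}\right) - 19 = - \frac{76}{3} - 19 = - \frac{133}{3}$)
$- W{\left(\left(\left(1 + \left(5 - 2\right) 2\right) - 1\right) 1 \right)} = \left(-1\right) \left(- \frac{133}{3}\right) = \frac{133}{3}$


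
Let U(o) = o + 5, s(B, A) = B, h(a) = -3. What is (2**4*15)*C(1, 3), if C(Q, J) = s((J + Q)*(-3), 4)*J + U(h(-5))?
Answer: -8160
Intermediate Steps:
U(o) = 5 + o
C(Q, J) = 2 + J*(-3*J - 3*Q) (C(Q, J) = ((J + Q)*(-3))*J + (5 - 3) = (-3*J - 3*Q)*J + 2 = J*(-3*J - 3*Q) + 2 = 2 + J*(-3*J - 3*Q))
(2**4*15)*C(1, 3) = (2**4*15)*(2 - 3*3*(3 + 1)) = (16*15)*(2 - 3*3*4) = 240*(2 - 36) = 240*(-34) = -8160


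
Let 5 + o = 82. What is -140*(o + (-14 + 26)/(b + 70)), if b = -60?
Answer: -10948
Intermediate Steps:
o = 77 (o = -5 + 82 = 77)
-140*(o + (-14 + 26)/(b + 70)) = -140*(77 + (-14 + 26)/(-60 + 70)) = -140*(77 + 12/10) = -140*(77 + 12*(⅒)) = -140*(77 + 6/5) = -140*391/5 = -10948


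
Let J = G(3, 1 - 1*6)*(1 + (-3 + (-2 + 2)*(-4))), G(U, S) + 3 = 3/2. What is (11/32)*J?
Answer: 33/32 ≈ 1.0313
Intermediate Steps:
G(U, S) = -3/2 (G(U, S) = -3 + 3/2 = -3/2)
J = 3 (J = -3*(1 + (-3 + (-2 + 2)*(-4)))/2 = -3*(1 + (-3 + 0*(-4)))/2 = -3*(1 + (-3 + 0))/2 = -3*(1 - 3)/2 = -3/2*(-2) = 3)
(11/32)*J = (11/32)*3 = 33/32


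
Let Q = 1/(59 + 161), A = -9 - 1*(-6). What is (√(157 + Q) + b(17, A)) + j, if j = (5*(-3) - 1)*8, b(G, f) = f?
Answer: -131 + √1899755/110 ≈ -118.47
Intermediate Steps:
A = -3 (A = -9 + 6 = -3)
Q = 1/220 ≈ 0.0045455
j = -128 (j = (-15 - 1)*8 = -16*8 = -128)
(√(157 + Q) + b(17, A)) + j = (√(157 + 1/220) - 3) - 128 = (√(34541/220) - 3) - 128 = (√1899755/110 - 3) - 128 = (-3 + √1899755/110) - 128 = -131 + √1899755/110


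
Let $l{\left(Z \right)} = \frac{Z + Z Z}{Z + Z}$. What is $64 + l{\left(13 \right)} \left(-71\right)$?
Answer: $-433$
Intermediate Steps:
$l{\left(Z \right)} = \frac{Z + Z^{2}}{2 Z}$
$64 + l{\left(13 \right)} \left(-71\right) = 64 + \left(\frac{1}{2} + \frac{1}{2} \cdot 13\right) \left(-71\right) = 64 + \left(\frac{1}{2} + \frac{13}{2}\right) \left(-71\right) = 64 + 7 \left(-71\right) = 64 - 497 = -433$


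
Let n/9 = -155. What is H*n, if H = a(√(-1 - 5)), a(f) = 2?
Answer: -2790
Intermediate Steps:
n = -1395 (n = 9*(-155) = -1395)
H = 2
H*n = 2*(-1395) = -2790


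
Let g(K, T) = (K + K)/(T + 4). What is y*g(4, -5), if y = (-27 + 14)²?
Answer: -1352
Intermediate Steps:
g(K, T) = 2*K/(4 + T) (g(K, T) = (2*K)/(4 + T) = 2*K/(4 + T))
y = 169 (y = (-13)² = 169)
y*g(4, -5) = 169*(2*4/(4 - 5)) = 169*(2*4/(-1)) = 169*(2*4*(-1)) = 169*(-8) = -1352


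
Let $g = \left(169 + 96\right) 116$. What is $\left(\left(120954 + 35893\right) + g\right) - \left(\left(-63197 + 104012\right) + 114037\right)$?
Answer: $32735$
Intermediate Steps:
$g = 30740$ ($g = 265 \cdot 116 = 30740$)
$\left(\left(120954 + 35893\right) + g\right) - \left(\left(-63197 + 104012\right) + 114037\right) = \left(\left(120954 + 35893\right) + 30740\right) - \left(\left(-63197 + 104012\right) + 114037\right) = \left(156847 + 30740\right) - \left(40815 + 114037\right) = 187587 - 154852 = 32735$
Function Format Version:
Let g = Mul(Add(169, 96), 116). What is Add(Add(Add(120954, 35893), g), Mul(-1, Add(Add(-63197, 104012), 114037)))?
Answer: 32735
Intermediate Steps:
g = 30740 (g = Mul(265, 116) = 30740)
Add(Add(Add(120954, 35893), g), Mul(-1, Add(Add(-63197, 104012), 114037))) = Add(Add(Add(120954, 35893), 30740), Mul(-1, Add(Add(-63197, 104012), 114037))) = Add(Add(156847, 30740), Mul(-1, Add(40815, 114037))) = Add(187587, Mul(-1, 154852)) = Add(187587, -154852) = 32735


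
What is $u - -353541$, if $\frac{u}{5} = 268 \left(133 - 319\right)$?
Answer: $104301$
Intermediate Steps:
$u = -249240$ ($u = 5 \cdot 268 \left(133 - 319\right) = 5 \cdot 268 \left(-186\right) = 5 \left(-49848\right) = -249240$)
$u - -353541 = -249240 - -353541 = -249240 + 353541 = 104301$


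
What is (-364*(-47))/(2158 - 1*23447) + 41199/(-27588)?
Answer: -449687005/195773644 ≈ -2.2970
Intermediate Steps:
(-364*(-47))/(2158 - 1*23447) + 41199/(-27588) = 17108/(2158 - 23447) + 41199*(-1/27588) = 17108/(-21289) - 13733/9196 = 17108*(-1/21289) - 13733/9196 = -17108/21289 - 13733/9196 = -449687005/195773644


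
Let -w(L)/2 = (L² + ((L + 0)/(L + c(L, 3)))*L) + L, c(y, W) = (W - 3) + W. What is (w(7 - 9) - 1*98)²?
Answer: 12100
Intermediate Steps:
c(y, W) = -3 + 2*W (c(y, W) = (-3 + W) + W = -3 + 2*W)
w(L) = -2*L - 2*L² - 2*L²/(3 + L) (w(L) = -2*((L² + ((L + 0)/(L + (-3 + 2*3)))*L) + L) = -2*((L² + (L/(L + (-3 + 6)))*L) + L) = -2*((L² + (L/(L + 3))*L) + L) = -2*((L² + (L/(3 + L))*L) + L) = -2*((L² + L²/(3 + L)) + L) = -2*(L + L² + L²/(3 + L)) = -2*L - 2*L² - 2*L²/(3 + L))
(w(7 - 9) - 1*98)² = (-2*(7 - 9)*(3 + (7 - 9)² + 5*(7 - 9))/(3 + (7 - 9)) - 1*98)² = (-2*(-2)*(3 + (-2)² + 5*(-2))/(3 - 2) - 98)² = (-2*(-2)*(3 + 4 - 10)/1 - 98)² = (-2*(-2)*1*(-3) - 98)² = (-12 - 98)² = (-110)² = 12100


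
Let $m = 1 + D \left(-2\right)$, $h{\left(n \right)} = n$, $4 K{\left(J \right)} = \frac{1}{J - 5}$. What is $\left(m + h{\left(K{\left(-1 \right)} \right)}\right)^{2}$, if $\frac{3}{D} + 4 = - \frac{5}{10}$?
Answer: $\frac{3025}{576} \approx 5.2517$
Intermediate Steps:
$D = - \frac{2}{3}$ ($D = \frac{3}{-4 - \frac{5}{10}} = \frac{3}{-4 - \frac{1}{2}} = \frac{3}{- \frac{9}{2}} = 3 \left(- \frac{2}{9}\right) = - \frac{2}{3} \approx -0.66667$)
$K{\left(J \right)} = \frac{1}{4 \left(-5 + J\right)}$ ($K{\left(J \right)} = \frac{1}{4 \left(J - 5\right)} = \frac{1}{4 \left(-5 + J\right)}$)
$m = \frac{7}{3}$ ($m = 1 - - \frac{4}{3} = 1 + \frac{4}{3} = \frac{7}{3} \approx 2.3333$)
$\left(m + h{\left(K{\left(-1 \right)} \right)}\right)^{2} = \left(\frac{7}{3} + \frac{1}{4 \left(-5 - 1\right)}\right)^{2} = \left(\frac{7}{3} + \frac{1}{4 \left(-6\right)}\right)^{2} = \left(\frac{7}{3} + \frac{1}{4} \left(- \frac{1}{6}\right)\right)^{2} = \left(\frac{7}{3} - \frac{1}{24}\right)^{2} = \left(\frac{55}{24}\right)^{2} = \frac{3025}{576}$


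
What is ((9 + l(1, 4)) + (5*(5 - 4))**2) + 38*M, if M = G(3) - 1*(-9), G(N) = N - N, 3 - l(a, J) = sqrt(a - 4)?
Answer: 379 - I*sqrt(3) ≈ 379.0 - 1.732*I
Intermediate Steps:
l(a, J) = 3 - sqrt(-4 + a) (l(a, J) = 3 - sqrt(a - 4) = 3 - sqrt(-4 + a))
G(N) = 0
M = 9 (M = 0 - 1*(-9) = 0 + 9 = 9)
((9 + l(1, 4)) + (5*(5 - 4))**2) + 38*M = ((9 + (3 - sqrt(-4 + 1))) + (5*(5 - 4))**2) + 38*9 = ((9 + (3 - sqrt(-3))) + (5*1)**2) + 342 = ((9 + (3 - I*sqrt(3))) + 5**2) + 342 = ((9 + (3 - I*sqrt(3))) + 25) + 342 = ((12 - I*sqrt(3)) + 25) + 342 = (37 - I*sqrt(3)) + 342 = 379 - I*sqrt(3)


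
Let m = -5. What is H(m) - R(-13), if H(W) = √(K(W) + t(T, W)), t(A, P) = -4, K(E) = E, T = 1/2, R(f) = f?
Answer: 13 + 3*I ≈ 13.0 + 3.0*I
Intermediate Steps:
T = ½ ≈ 0.50000
H(W) = √(-4 + W) (H(W) = √(W - 4) = √(-4 + W))
H(m) - R(-13) = √(-4 - 5) - 1*(-13) = √(-9) + 13 = 3*I + 13 = 13 + 3*I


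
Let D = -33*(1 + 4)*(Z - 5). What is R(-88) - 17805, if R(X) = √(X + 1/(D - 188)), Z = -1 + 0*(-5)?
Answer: -17805 + 5*I*√2264046/802 ≈ -17805.0 + 9.3808*I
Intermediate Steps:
Z = -1 (Z = -1 + 0 = -1)
D = 990 (D = -33*(1 + 4)*(-1 - 5) = -165*(-6) = -33*(-30) = 990)
R(X) = √(1/802 + X) (R(X) = √(X + 1/(990 - 188)) = √(X + 1/802) = √(1/802 + X))
R(-88) - 17805 = √(802 + 643204*(-88))/802 - 17805 = √(802 - 56601952)/802 - 17805 = √(-56601150)/802 - 17805 = (5*I*√2264046)/802 - 17805 = 5*I*√2264046/802 - 17805 = -17805 + 5*I*√2264046/802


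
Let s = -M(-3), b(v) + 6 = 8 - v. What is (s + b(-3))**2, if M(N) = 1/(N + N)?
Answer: 961/36 ≈ 26.694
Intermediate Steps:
M(N) = 1/(2*N)
b(v) = 2 - v (b(v) = -6 + (8 - v) = 2 - v)
s = 1/6 (s = -1/(2*(-3)) = -(-1)/(2*3) = -1*(-1/6) = 1/6 ≈ 0.16667)
(s + b(-3))**2 = (1/6 + (2 - 1*(-3)))**2 = (1/6 + (2 + 3))**2 = (1/6 + 5)**2 = (31/6)**2 = 961/36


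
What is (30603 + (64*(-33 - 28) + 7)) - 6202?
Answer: 20504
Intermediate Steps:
(30603 + (64*(-33 - 28) + 7)) - 6202 = (30603 + (64*(-61) + 7)) - 6202 = (30603 + (-3904 + 7)) - 6202 = (30603 - 3897) - 6202 = 26706 - 6202 = 20504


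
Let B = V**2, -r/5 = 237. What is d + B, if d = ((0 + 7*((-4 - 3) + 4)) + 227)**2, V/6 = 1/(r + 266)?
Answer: 35839790632/844561 ≈ 42436.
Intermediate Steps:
r = -1185 (r = -5*237 = -1185)
V = -6/919 (V = 6/(-1185 + 266) = 6/(-919) = 6*(-1/919) = -6/919 ≈ -0.0065288)
B = 36/844561 (B = (-6/919)**2 = 36/844561 ≈ 4.2626e-5)
d = 42436 (d = ((0 + 7*(-7 + 4)) + 227)**2 = ((0 + 7*(-3)) + 227)**2 = ((0 - 21) + 227)**2 = (-21 + 227)**2 = 206**2 = 42436)
d + B = 42436 + 36/844561 = 35839790632/844561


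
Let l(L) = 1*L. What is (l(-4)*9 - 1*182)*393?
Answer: -85674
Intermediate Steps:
l(L) = L
(l(-4)*9 - 1*182)*393 = (-4*9 - 1*182)*393 = (-36 - 182)*393 = -218*393 = -85674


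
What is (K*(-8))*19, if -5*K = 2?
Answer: 304/5 ≈ 60.800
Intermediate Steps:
K = -2/5 (K = -1/5*2 = -2/5 ≈ -0.40000)
(K*(-8))*19 = -2/5*(-8)*19 = (16/5)*19 = 304/5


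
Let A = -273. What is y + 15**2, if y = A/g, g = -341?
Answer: 76998/341 ≈ 225.80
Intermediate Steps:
y = 273/341 (y = -273/(-341) = -273*(-1/341) = 273/341 ≈ 0.80059)
y + 15**2 = 273/341 + 15**2 = 273/341 + 225 = 76998/341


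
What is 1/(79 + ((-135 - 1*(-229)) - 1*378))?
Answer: -1/205 ≈ -0.0048781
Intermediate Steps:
1/(79 + ((-135 - 1*(-229)) - 1*378)) = 1/(79 + ((-135 + 229) - 378)) = 1/(79 + (94 - 378)) = 1/(79 - 284) = 1/(-205) = -1/205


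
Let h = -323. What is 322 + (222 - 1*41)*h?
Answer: -58141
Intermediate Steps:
322 + (222 - 1*41)*h = 322 + (222 - 1*41)*(-323) = 322 + (222 - 41)*(-323) = 322 + 181*(-323) = 322 - 58463 = -58141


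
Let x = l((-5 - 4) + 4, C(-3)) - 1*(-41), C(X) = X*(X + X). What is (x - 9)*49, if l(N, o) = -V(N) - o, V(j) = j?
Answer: 931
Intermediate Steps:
C(X) = 2*X² (C(X) = X*(2*X) = 2*X²)
l(N, o) = -N - o
x = 28 (x = (-((-5 - 4) + 4) - 2*(-3)²) - 1*(-41) = (-(-9 + 4) - 2*9) + 41 = (-1*(-5) - 1*18) + 41 = (5 - 18) + 41 = -13 + 41 = 28)
(x - 9)*49 = (28 - 9)*49 = 19*49 = 931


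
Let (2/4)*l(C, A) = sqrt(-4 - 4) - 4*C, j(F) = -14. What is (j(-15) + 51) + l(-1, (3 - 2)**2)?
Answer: 45 + 4*I*sqrt(2) ≈ 45.0 + 5.6569*I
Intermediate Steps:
l(C, A) = -8*C + 4*I*sqrt(2) (l(C, A) = 2*(sqrt(-4 - 4) - 4*C) = 2*(sqrt(-8) - 4*C) = 2*(2*I*sqrt(2) - 4*C) = 2*(-4*C + 2*I*sqrt(2)) = -8*C + 4*I*sqrt(2))
(j(-15) + 51) + l(-1, (3 - 2)**2) = (-14 + 51) + (-8*(-1) + 4*I*sqrt(2)) = 37 + (8 + 4*I*sqrt(2)) = 45 + 4*I*sqrt(2)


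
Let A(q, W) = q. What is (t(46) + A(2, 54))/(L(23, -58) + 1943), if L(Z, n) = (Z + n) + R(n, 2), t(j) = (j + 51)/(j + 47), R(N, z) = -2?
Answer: 283/177258 ≈ 0.0015965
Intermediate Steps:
t(j) = (51 + j)/(47 + j)
L(Z, n) = -2 + Z + n (L(Z, n) = (Z + n) - 2 = -2 + Z + n)
(t(46) + A(2, 54))/(L(23, -58) + 1943) = ((51 + 46)/(47 + 46) + 2)/((-2 + 23 - 58) + 1943) = (97/93 + 2)/(-37 + 1943) = ((1/93)*97 + 2)/1906 = (97/93 + 2)*(1/1906) = (283/93)*(1/1906) = 283/177258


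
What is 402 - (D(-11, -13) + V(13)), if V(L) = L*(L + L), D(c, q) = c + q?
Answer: 88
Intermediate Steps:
V(L) = 2*L**2 (V(L) = L*(2*L) = 2*L**2)
402 - (D(-11, -13) + V(13)) = 402 - ((-11 - 13) + 2*13**2) = 402 - (-24 + 2*169) = 402 - (-24 + 338) = 402 - 1*314 = 402 - 314 = 88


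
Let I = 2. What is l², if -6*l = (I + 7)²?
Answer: 729/4 ≈ 182.25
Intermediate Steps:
l = -27/2 (l = -(2 + 7)²/6 = -⅙*9² = -⅙*81 = -27/2 ≈ -13.500)
l² = (-27/2)² = 729/4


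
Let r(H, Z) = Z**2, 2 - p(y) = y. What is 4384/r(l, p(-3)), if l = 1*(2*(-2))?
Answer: 4384/25 ≈ 175.36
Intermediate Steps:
p(y) = 2 - y
l = -4 (l = 1*(-4) = -4)
4384/r(l, p(-3)) = 4384/((2 - 1*(-3))**2) = 4384/((2 + 3)**2) = 4384/(5**2) = 4384/25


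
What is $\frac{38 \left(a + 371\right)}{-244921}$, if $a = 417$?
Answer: $- \frac{29944}{244921} \approx -0.12226$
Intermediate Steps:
$\frac{38 \left(a + 371\right)}{-244921} = \frac{38 \left(417 + 371\right)}{-244921} = 38 \cdot 788 \left(- \frac{1}{244921}\right) = 29944 \left(- \frac{1}{244921}\right) = - \frac{29944}{244921}$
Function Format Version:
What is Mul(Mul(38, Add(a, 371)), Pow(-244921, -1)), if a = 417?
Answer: Rational(-29944, 244921) ≈ -0.12226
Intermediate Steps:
Mul(Mul(38, Add(a, 371)), Pow(-244921, -1)) = Mul(Mul(38, Add(417, 371)), Pow(-244921, -1)) = Mul(Mul(38, 788), Rational(-1, 244921)) = Mul(29944, Rational(-1, 244921)) = Rational(-29944, 244921)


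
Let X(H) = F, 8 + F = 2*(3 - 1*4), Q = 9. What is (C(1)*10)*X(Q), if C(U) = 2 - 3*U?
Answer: 100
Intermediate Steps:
F = -10 (F = -8 + 2*(3 - 1*4) = -8 + 2*(3 - 4) = -8 + 2*(-1) = -8 - 2 = -10)
X(H) = -10
(C(1)*10)*X(Q) = ((2 - 3*1)*10)*(-10) = ((2 - 3)*10)*(-10) = -1*10*(-10) = -10*(-10) = 100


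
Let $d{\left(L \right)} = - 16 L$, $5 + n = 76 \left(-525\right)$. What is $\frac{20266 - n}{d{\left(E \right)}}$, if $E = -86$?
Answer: $\frac{60171}{1376} \approx 43.729$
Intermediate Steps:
$n = -39905$ ($n = -5 + 76 \left(-525\right) = -5 - 39900 = -39905$)
$\frac{20266 - n}{d{\left(E \right)}} = \frac{20266 - -39905}{\left(-16\right) \left(-86\right)} = \frac{20266 + 39905}{1376} = 60171 \cdot \frac{1}{1376} = \frac{60171}{1376}$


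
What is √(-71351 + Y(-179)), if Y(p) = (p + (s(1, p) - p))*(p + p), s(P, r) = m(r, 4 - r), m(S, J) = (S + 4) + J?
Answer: I*√74215 ≈ 272.42*I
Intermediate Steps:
m(S, J) = 4 + J + S (m(S, J) = (4 + S) + J = 4 + J + S)
s(P, r) = 8 (s(P, r) = 4 + (4 - r) + r = 8)
Y(p) = 16*p (Y(p) = (p + (8 - p))*(p + p) = 8*(2*p) = 16*p)
√(-71351 + Y(-179)) = √(-71351 + 16*(-179)) = √(-71351 - 2864) = √(-74215) = I*√74215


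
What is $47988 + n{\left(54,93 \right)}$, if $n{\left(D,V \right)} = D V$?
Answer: $53010$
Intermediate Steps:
$47988 + n{\left(54,93 \right)} = 47988 + 54 \cdot 93 = 47988 + 5022 = 53010$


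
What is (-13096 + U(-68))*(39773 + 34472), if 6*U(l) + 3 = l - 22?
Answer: -1946926635/2 ≈ -9.7346e+8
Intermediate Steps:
U(l) = -25/6 + l/6 (U(l) = -½ + (l - 22)/6 = -½ + (-22 + l)/6 = -½ + (-11/3 + l/6) = -25/6 + l/6)
(-13096 + U(-68))*(39773 + 34472) = (-13096 + (-25/6 + (⅙)*(-68)))*(39773 + 34472) = (-13096 + (-25/6 - 34/3))*74245 = (-13096 - 31/2)*74245 = -26223/2*74245 = -1946926635/2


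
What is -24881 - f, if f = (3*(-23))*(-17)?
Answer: -26054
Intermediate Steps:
f = 1173 (f = -69*(-17) = 1173)
-24881 - f = -24881 - 1*1173 = -24881 - 1173 = -26054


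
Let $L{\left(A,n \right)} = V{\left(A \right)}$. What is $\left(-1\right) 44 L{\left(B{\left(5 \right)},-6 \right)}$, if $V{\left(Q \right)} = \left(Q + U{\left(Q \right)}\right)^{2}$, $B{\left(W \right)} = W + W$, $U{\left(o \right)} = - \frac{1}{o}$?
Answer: $- \frac{107811}{25} \approx -4312.4$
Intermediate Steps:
$B{\left(W \right)} = 2 W$
$V{\left(Q \right)} = \left(Q - \frac{1}{Q}\right)^{2}$
$L{\left(A,n \right)} = \frac{\left(-1 + A^{2}\right)^{2}}{A^{2}}$
$\left(-1\right) 44 L{\left(B{\left(5 \right)},-6 \right)} = \left(-1\right) 44 \frac{\left(-1 + \left(2 \cdot 5\right)^{2}\right)^{2}}{100} = - 44 \frac{\left(-1 + 10^{2}\right)^{2}}{100} = - 44 \frac{\left(-1 + 100\right)^{2}}{100} = - 44 \frac{99^{2}}{100} = - 44 \cdot \frac{1}{100} \cdot 9801 = \left(-44\right) \frac{9801}{100} = - \frac{107811}{25}$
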